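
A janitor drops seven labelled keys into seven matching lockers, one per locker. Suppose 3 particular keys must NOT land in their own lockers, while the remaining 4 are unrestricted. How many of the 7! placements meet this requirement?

3216

Inclusion-exclusion on the 3 forbidden self-matches:
Σ_{j=0}^{3} (-1)^j C(3,j)(7-j)!
= C(3,0)·7! - C(3,1)·6! + C(3,2)·5! - C(3,3)·4!
= 5040 - 2160 + 360 - 24
= 3216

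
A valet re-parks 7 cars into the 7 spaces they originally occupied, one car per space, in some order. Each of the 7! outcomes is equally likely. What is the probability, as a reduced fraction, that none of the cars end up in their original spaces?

103/280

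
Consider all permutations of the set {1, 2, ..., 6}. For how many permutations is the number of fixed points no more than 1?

529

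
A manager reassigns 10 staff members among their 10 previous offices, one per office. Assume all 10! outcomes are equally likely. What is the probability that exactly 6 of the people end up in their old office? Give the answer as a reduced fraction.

1/1920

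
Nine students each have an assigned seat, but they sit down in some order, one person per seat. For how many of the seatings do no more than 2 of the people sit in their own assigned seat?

333737

Sum C(9,i)·!(9-i) for i = 0..2:
  i=0: C(9,0)·!9 = 1·133496 = 133496
  i=1: C(9,1)·!8 = 9·14833 = 133497
  i=2: C(9,2)·!7 = 36·1854 = 66744
Total = 333737.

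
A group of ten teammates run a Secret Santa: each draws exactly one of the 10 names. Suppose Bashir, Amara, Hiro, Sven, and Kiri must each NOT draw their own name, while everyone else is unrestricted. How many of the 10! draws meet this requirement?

2170680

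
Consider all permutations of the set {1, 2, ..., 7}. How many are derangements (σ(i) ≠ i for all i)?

1854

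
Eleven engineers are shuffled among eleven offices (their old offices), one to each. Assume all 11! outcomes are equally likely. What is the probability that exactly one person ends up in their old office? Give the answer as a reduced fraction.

Favorable outcomes: C(11,1)·!10 = 11·1334961 = 14684571.
Total outcomes: 11! = 39916800.
Probability = 14684571/39916800 = 16481/44800.

16481/44800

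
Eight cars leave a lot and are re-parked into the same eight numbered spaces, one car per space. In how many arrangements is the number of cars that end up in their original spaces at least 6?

# with exactly i fixed is C(8,i)·!(8-i); sum over i=6..8:
  i=6: C(8,6)·!2 = 28·1 = 28
  i=7: C(8,7)·!1 = 8·0 = 0
  i=8: C(8,8)·!0 = 1·1 = 1
Total = 29.

29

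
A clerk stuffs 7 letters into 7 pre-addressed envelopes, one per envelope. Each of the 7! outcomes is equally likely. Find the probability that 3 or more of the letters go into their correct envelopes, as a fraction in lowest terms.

407/5040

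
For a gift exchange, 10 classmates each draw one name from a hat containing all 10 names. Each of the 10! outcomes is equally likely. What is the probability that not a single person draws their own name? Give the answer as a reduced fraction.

16481/44800

Favorable outcomes: !10 = 1334961.
Total outcomes: 10! = 3628800.
Probability = 1334961/3628800 = 16481/44800.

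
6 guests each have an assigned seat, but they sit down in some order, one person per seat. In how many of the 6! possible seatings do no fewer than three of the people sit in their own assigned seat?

56

Sum C(6,i)·!(6-i) for i = 3..6:
  i=3: C(6,3)·!3 = 20·2 = 40
  i=4: C(6,4)·!2 = 15·1 = 15
  i=5: C(6,5)·!1 = 6·0 = 0
  i=6: C(6,6)·!0 = 1·1 = 1
Total = 56.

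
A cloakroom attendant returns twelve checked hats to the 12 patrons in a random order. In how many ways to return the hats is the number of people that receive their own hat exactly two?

Pick the 2 fixed positions: C(12,2) = 66 ways.
The remaining 10 must be deranged: !10 = 1334961.
Total: 66 × 1334961 = 88107426.

88107426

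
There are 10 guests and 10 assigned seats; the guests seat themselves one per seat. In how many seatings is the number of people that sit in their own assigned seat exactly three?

Choose which 3 of the 10 are fixed: C(10,3) = 120.
The remaining 7 must be deranged: !7 = 1854.
Total: 120 × 1854 = 222480.

222480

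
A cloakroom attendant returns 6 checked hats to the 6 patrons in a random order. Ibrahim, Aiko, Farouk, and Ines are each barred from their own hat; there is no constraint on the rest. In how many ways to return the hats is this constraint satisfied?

Let A_j be the event that the j-th constrained one is fixed. By inclusion-exclusion over the 4 events:
Σ_{j=0}^{4} (-1)^j C(4,j)(6-j)!
= C(4,0)·6! - C(4,1)·5! + C(4,2)·4! - C(4,3)·3! + C(4,4)·2!
= 720 - 480 + 144 - 24 + 2
= 362

362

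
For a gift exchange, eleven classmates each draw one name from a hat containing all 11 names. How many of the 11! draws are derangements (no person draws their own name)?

By inclusion-exclusion, !11 = Σ (-1)^k · 11!/k! for k=0..11
= 11! - 11!/1! + 11!/2! - 11!/3! + 11!/4! - 11!/5! + 11!/6! - 11!/7! + 11!/8! - 11!/9! + 11!/10! - 11!/11!
= 39916800 - 39916800 + 19958400 - 6652800 + 1663200 - 332640 + 55440 - 7920 + 990 - 110 + 11 - 1
= 14684570

14684570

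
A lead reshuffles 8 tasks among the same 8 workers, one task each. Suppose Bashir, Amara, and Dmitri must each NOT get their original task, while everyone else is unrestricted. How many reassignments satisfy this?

27240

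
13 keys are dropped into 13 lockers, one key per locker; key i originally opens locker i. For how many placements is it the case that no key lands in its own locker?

2290792932

!13 = 13! · Σ_{k=0}^{13} (-1)^k/k!
= 13! - 13!/1! + 13!/2! - 13!/3! + 13!/4! - 13!/5! + 13!/6! - 13!/7! + 13!/8! - 13!/9! + 13!/10! - 13!/11! + 13!/12! - 13!/13!
= 6227020800 - 6227020800 + 3113510400 - 1037836800 + 259459200 - 51891840 + 8648640 - 1235520 + 154440 - 17160 + 1716 - 156 + 13 - 1
= 2290792932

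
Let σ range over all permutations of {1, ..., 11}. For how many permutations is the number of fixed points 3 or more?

# with exactly i fixed is C(11,i)·!(11-i); sum over i=3..11:
  i=3: C(11,3)·!8 = 165·14833 = 2447445
  i=4: C(11,4)·!7 = 330·1854 = 611820
  i=5: C(11,5)·!6 = 462·265 = 122430
  i=6: C(11,6)·!5 = 462·44 = 20328
  i=7: C(11,7)·!4 = 330·9 = 2970
  i=8: C(11,8)·!3 = 165·2 = 330
  i=9: C(11,9)·!2 = 55·1 = 55
  i=10: C(11,10)·!1 = 11·0 = 0
  i=11: C(11,11)·!0 = 1·1 = 1
Total = 3205379.

3205379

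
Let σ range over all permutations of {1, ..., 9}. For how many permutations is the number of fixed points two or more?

95887

# with exactly i fixed is C(9,i)·!(9-i); sum over i=2..9:
  i=2: C(9,2)·!7 = 36·1854 = 66744
  i=3: C(9,3)·!6 = 84·265 = 22260
  i=4: C(9,4)·!5 = 126·44 = 5544
  i=5: C(9,5)·!4 = 126·9 = 1134
  i=6: C(9,6)·!3 = 84·2 = 168
  i=7: C(9,7)·!2 = 36·1 = 36
  i=8: C(9,8)·!1 = 9·0 = 0
  i=9: C(9,9)·!0 = 1·1 = 1
Total = 95887.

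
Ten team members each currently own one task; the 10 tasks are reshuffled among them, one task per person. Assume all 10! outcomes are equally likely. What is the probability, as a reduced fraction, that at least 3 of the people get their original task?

145697/1814400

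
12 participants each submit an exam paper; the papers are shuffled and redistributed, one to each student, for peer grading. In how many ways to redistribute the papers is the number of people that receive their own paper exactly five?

1468368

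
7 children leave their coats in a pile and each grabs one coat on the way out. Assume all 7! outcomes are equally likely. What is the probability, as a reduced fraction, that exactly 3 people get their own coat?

1/16

Favorable outcomes: C(7,3)·!4 = 35·9 = 315.
Total outcomes: 7! = 5040.
Probability = 315/5040 = 1/16.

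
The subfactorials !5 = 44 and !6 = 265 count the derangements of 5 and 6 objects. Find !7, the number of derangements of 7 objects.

!7 = (7-1)·(!6 + !5) = 6·(265 + 44) = 6·309 = 1854.

1854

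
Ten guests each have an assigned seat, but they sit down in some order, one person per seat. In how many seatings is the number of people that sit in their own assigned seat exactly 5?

11088

Choose which 5 of the 10 are fixed: C(10,5) = 252.
The other 5 form a derangement: !5 = 44.
Total: 252 × 44 = 11088.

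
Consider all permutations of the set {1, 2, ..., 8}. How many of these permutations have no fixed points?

14833

The number of derangements of 8 is !8 = Σ_{k=0}^{8} (-1)^k·8!/k!
= 8! - 8!/1! + 8!/2! - 8!/3! + 8!/4! - 8!/5! + 8!/6! - 8!/7! + 8!/8!
= 40320 - 40320 + 20160 - 6720 + 1680 - 336 + 56 - 8 + 1
= 14833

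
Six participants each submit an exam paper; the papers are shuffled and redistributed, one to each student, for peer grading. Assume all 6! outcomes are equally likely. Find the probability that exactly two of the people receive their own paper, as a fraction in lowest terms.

3/16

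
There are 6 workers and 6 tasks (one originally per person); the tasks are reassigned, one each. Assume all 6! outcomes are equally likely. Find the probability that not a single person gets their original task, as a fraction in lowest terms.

Favorable outcomes: !6 = 265.
Total outcomes: 6! = 720.
Probability = 265/720 = 53/144.

53/144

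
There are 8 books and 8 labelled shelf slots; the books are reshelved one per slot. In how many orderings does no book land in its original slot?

14833

The number of derangements of 8 is !8 = Σ_{k=0}^{8} (-1)^k·8!/k!
= 8! - 8!/1! + 8!/2! - 8!/3! + 8!/4! - 8!/5! + 8!/6! - 8!/7! + 8!/8!
= 40320 - 40320 + 20160 - 6720 + 1680 - 336 + 56 - 8 + 1
= 14833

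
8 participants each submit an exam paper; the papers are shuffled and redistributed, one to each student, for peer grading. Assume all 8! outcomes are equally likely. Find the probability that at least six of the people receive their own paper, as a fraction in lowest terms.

29/40320

Favorable outcomes: Σ_{i≥6} C(8,i)·!(8-i) = 28·1 + 8·0 + 1·1 = 29.
Total outcomes: 8! = 40320.
Probability = 29/40320 = 29/40320.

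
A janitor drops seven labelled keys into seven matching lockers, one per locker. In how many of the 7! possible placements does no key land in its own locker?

Recurrence: !7 = 7·!6 + (-1)^7.
!7 = 7·265 - 1 = 1854

1854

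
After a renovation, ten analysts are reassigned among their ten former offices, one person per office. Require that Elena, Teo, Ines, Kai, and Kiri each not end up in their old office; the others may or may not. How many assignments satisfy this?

Inclusion-exclusion on the 5 forbidden self-matches:
Σ_{j=0}^{5} (-1)^j C(5,j)(10-j)!
= C(5,0)·10! - C(5,1)·9! + C(5,2)·8! - C(5,3)·7! + C(5,4)·6! - C(5,5)·5!
= 3628800 - 1814400 + 403200 - 50400 + 3600 - 120
= 2170680

2170680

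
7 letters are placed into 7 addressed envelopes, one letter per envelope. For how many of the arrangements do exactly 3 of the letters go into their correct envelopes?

315

Choose which 3 of the 7 are fixed: C(7,3) = 35.
The remaining 4 must be deranged: !4 = 9.
Total: 35 × 9 = 315.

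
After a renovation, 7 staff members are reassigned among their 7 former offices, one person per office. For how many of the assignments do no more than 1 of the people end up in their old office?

3709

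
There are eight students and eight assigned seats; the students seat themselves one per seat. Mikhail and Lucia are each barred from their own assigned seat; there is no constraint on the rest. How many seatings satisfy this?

30960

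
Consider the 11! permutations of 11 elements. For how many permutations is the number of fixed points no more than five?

Sum C(11,i)·!(11-i) for i = 0..5:
  i=0: C(11,0)·!11 = 1·14684570 = 14684570
  i=1: C(11,1)·!10 = 11·1334961 = 14684571
  i=2: C(11,2)·!9 = 55·133496 = 7342280
  i=3: C(11,3)·!8 = 165·14833 = 2447445
  i=4: C(11,4)·!7 = 330·1854 = 611820
  i=5: C(11,5)·!6 = 462·265 = 122430
Total = 39893116.

39893116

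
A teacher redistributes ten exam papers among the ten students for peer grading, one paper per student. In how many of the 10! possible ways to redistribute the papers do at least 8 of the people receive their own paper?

46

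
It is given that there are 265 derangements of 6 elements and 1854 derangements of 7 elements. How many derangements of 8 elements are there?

14833

!8 = (8-1)·(!7 + !6) = 7·(1854 + 265) = 7·2119 = 14833.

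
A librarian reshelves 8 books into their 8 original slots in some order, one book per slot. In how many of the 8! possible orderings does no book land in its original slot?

14833

By inclusion-exclusion, !8 = Σ (-1)^k · 8!/k! for k=0..8
= 8! - 8!/1! + 8!/2! - 8!/3! + 8!/4! - 8!/5! + 8!/6! - 8!/7! + 8!/8!
= 40320 - 40320 + 20160 - 6720 + 1680 - 336 + 56 - 8 + 1
= 14833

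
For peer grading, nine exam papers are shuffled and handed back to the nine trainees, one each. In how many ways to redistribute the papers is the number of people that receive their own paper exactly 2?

Pick the 2 fixed positions: C(9,2) = 36 ways.
The remaining 7 must be deranged: !7 = 1854.
Total: 36 × 1854 = 66744.

66744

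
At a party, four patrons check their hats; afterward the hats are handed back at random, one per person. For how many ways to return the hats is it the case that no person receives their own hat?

9

The subfactorial !4 = [4!/e] (nearest integer).
4! = 24, and 24/e ≈ 8.83, so !4 = 9.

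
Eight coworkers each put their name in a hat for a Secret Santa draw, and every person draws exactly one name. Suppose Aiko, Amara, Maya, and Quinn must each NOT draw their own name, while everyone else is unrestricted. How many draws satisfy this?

24024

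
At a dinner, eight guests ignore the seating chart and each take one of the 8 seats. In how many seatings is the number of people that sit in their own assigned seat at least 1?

25487

Sum C(8,i)·!(8-i) for i = 1..8:
  i=1: C(8,1)·!7 = 8·1854 = 14832
  i=2: C(8,2)·!6 = 28·265 = 7420
  i=3: C(8,3)·!5 = 56·44 = 2464
  i=4: C(8,4)·!4 = 70·9 = 630
  i=5: C(8,5)·!3 = 56·2 = 112
  i=6: C(8,6)·!2 = 28·1 = 28
  i=7: C(8,7)·!1 = 8·0 = 0
  i=8: C(8,8)·!0 = 1·1 = 1
Total = 25487.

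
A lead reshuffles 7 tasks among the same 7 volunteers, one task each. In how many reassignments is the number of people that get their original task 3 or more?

407

Sum C(7,i)·!(7-i) for i = 3..7:
  i=3: C(7,3)·!4 = 35·9 = 315
  i=4: C(7,4)·!3 = 35·2 = 70
  i=5: C(7,5)·!2 = 21·1 = 21
  i=6: C(7,6)·!1 = 7·0 = 0
  i=7: C(7,7)·!0 = 1·1 = 1
Total = 407.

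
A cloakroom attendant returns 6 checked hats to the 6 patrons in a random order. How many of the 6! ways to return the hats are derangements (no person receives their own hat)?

265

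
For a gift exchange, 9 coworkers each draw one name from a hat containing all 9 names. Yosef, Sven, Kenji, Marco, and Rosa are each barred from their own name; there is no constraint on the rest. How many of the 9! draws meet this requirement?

205056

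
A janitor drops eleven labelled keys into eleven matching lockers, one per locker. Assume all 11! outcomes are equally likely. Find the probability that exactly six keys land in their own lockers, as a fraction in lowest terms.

11/21600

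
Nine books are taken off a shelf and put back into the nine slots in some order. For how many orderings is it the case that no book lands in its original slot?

133496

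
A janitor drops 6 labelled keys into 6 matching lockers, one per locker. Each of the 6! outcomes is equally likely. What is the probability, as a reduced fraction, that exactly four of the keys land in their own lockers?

Favorable outcomes: C(6,4)·!2 = 15·1 = 15.
Total outcomes: 6! = 720.
Probability = 15/720 = 1/48.

1/48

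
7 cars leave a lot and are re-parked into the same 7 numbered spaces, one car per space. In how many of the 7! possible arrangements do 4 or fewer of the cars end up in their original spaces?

5018

Sum C(7,i)·!(7-i) for i = 0..4:
  i=0: C(7,0)·!7 = 1·1854 = 1854
  i=1: C(7,1)·!6 = 7·265 = 1855
  i=2: C(7,2)·!5 = 21·44 = 924
  i=3: C(7,3)·!4 = 35·9 = 315
  i=4: C(7,4)·!3 = 35·2 = 70
Total = 5018.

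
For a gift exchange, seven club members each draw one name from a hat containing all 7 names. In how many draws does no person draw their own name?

Use !n = n·!(n-1) + (-1)^n.
!7 = 7·265 - 1 = 1854

1854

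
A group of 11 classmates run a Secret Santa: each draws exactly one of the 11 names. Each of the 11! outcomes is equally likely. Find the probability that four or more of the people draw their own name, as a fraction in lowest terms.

378967/19958400

Favorable outcomes: Σ_{i≥4} C(11,i)·!(11-i) = 330·1854 + 462·265 + 462·44 + 330·9 + 165·2 + 55·1 + 11·0 + 1·1 = 757934.
Total outcomes: 11! = 39916800.
Probability = 757934/39916800 = 378967/19958400.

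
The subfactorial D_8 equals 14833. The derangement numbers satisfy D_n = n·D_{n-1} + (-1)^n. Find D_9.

133496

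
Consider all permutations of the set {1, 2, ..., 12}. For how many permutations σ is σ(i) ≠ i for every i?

Use !n = (n-1)(!(n-1) + !(n-2)).
!12 = 11·(14684570 + 1334961) = 11·16019531 = 176214841

176214841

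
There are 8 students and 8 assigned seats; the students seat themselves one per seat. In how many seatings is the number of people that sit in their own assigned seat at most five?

40291

Sum C(8,i)·!(8-i) for i = 0..5:
  i=0: C(8,0)·!8 = 1·14833 = 14833
  i=1: C(8,1)·!7 = 8·1854 = 14832
  i=2: C(8,2)·!6 = 28·265 = 7420
  i=3: C(8,3)·!5 = 56·44 = 2464
  i=4: C(8,4)·!4 = 70·9 = 630
  i=5: C(8,5)·!3 = 56·2 = 112
Total = 40291.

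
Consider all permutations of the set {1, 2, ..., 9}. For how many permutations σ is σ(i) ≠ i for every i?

The subfactorial !9 = [9!/e] (nearest integer).
9! = 362880, and 362880/e ≈ 133496.09, so !9 = 133496.

133496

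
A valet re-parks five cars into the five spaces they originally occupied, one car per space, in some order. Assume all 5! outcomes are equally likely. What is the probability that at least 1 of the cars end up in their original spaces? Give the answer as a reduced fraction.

19/30

Favorable outcomes: Σ_{i≥1} C(5,i)·!(5-i) = 5·9 + 10·2 + 10·1 + 5·0 + 1·1 = 76.
Total outcomes: 5! = 120.
Probability = 76/120 = 19/30.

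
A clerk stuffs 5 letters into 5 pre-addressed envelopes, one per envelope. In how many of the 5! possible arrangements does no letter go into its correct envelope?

Use !n = (n-1)(!(n-1) + !(n-2)).
!5 = 4·(9 + 2) = 4·11 = 44

44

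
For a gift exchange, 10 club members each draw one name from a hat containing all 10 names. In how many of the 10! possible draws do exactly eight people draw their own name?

45

Choose which 8 of the 10 are fixed: C(10,8) = 45.
The other 2 form a derangement: !2 = 1.
Total: 45 × 1 = 45.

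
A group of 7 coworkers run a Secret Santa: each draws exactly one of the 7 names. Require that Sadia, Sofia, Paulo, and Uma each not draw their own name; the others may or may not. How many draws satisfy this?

2790

Let A_j be the event that the j-th constrained one is fixed. By inclusion-exclusion over the 4 events:
Σ_{j=0}^{4} (-1)^j C(4,j)(7-j)!
= C(4,0)·7! - C(4,1)·6! + C(4,2)·5! - C(4,3)·4! + C(4,4)·3!
= 5040 - 2880 + 720 - 96 + 6
= 2790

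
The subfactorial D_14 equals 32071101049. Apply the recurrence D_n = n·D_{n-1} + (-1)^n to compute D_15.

D_15 = 15·32071101049 - 1 = 481066515734.

481066515734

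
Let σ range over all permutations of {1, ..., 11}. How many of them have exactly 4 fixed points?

611820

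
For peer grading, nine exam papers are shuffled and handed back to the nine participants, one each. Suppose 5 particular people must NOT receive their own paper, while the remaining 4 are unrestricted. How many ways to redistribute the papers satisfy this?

Let A_j be the event that the j-th constrained one is fixed. By inclusion-exclusion over the 5 events:
Σ_{j=0}^{5} (-1)^j C(5,j)(9-j)!
= C(5,0)·9! - C(5,1)·8! + C(5,2)·7! - C(5,3)·6! + C(5,4)·5! - C(5,5)·4!
= 362880 - 201600 + 50400 - 7200 + 600 - 24
= 205056

205056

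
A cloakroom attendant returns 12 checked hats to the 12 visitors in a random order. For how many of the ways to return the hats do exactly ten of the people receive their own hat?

Choose which 10 of the 12 are fixed: C(12,10) = 66.
The remaining 2 must be deranged: !2 = 1.
Total: 66 × 1 = 66.

66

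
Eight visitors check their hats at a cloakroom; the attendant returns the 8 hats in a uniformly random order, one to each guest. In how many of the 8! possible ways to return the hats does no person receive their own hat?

14833

Use !n = (n-1)(!(n-1) + !(n-2)).
!8 = 7·(1854 + 265) = 7·2119 = 14833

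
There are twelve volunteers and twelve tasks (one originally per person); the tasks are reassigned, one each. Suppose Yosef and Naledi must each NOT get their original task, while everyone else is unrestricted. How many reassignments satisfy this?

402796800

Let A_j be the event that the j-th constrained one is fixed. By inclusion-exclusion over the 2 events:
Σ_{j=0}^{2} (-1)^j C(2,j)(12-j)!
= C(2,0)·12! - C(2,1)·11! + C(2,2)·10!
= 479001600 - 79833600 + 3628800
= 402796800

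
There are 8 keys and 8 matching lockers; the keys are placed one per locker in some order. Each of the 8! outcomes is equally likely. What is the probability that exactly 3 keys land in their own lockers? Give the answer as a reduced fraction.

11/180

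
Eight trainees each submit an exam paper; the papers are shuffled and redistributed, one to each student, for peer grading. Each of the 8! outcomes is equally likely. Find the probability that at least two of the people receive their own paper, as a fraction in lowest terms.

2131/8064

Favorable outcomes: Σ_{i≥2} C(8,i)·!(8-i) = 28·265 + 56·44 + 70·9 + 56·2 + 28·1 + 8·0 + 1·1 = 10655.
Total outcomes: 8! = 40320.
Probability = 10655/40320 = 2131/8064.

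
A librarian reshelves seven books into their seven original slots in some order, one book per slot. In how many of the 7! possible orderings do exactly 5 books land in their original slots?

Choose which 5 of the 7 are fixed: C(7,5) = 21.
The other 2 form a derangement: !2 = 1.
Total: 21 × 1 = 21.

21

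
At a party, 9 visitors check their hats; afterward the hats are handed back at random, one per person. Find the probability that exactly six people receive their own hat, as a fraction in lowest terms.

1/2160

Favorable outcomes: C(9,6)·!3 = 84·2 = 168.
Total outcomes: 9! = 362880.
Probability = 168/362880 = 1/2160.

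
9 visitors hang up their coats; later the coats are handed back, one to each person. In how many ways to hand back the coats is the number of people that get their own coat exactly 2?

66744

Choose which 2 of the 9 are fixed: C(9,2) = 36.
The other 7 form a derangement: !7 = 1854.
Total: 36 × 1854 = 66744.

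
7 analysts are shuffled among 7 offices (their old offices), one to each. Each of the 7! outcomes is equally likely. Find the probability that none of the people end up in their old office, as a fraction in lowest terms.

Favorable outcomes: !7 = 1854.
Total outcomes: 7! = 5040.
Probability = 1854/5040 = 103/280.

103/280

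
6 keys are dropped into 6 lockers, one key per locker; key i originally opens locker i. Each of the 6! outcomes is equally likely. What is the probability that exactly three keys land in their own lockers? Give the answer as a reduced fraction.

1/18

Favorable outcomes: C(6,3)·!3 = 20·2 = 40.
Total outcomes: 6! = 720.
Probability = 40/720 = 1/18.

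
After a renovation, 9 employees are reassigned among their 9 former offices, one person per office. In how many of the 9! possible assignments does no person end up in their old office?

133496

!9 = 9! · Σ_{k=0}^{9} (-1)^k/k!
= 9! - 9!/1! + 9!/2! - 9!/3! + 9!/4! - 9!/5! + 9!/6! - 9!/7! + 9!/8! - 9!/9!
= 362880 - 362880 + 181440 - 60480 + 15120 - 3024 + 504 - 72 + 9 - 1
= 133496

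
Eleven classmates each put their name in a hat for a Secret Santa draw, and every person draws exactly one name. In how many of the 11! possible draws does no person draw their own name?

14684570

The number of derangements of 11 is !11 = Σ_{k=0}^{11} (-1)^k·11!/k!
= 11! - 11!/1! + 11!/2! - 11!/3! + 11!/4! - 11!/5! + 11!/6! - 11!/7! + 11!/8! - 11!/9! + 11!/10! - 11!/11!
= 39916800 - 39916800 + 19958400 - 6652800 + 1663200 - 332640 + 55440 - 7920 + 990 - 110 + 11 - 1
= 14684570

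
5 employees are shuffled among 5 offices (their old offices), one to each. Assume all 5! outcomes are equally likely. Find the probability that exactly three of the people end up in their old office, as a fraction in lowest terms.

1/12

Favorable outcomes: C(5,3)·!2 = 10·1 = 10.
Total outcomes: 5! = 120.
Probability = 10/120 = 1/12.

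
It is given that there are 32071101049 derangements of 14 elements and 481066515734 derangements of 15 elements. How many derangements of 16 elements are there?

7697064251745

D_16 = (16-1)·(D_15 + D_14) = 15·(481066515734 + 32071101049) = 15·513137616783 = 7697064251745.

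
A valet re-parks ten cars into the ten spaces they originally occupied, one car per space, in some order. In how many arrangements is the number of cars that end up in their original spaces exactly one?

1334960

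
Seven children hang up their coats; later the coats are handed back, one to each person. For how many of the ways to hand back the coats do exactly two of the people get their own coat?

Pick the 2 fixed positions: C(7,2) = 21 ways.
The remaining 5 must be deranged: !5 = 44.
Total: 21 × 44 = 924.

924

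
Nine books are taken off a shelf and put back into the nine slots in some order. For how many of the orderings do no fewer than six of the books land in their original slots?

205

Sum C(9,i)·!(9-i) for i = 6..9:
  i=6: C(9,6)·!3 = 84·2 = 168
  i=7: C(9,7)·!2 = 36·1 = 36
  i=8: C(9,8)·!1 = 9·0 = 0
  i=9: C(9,9)·!0 = 1·1 = 1
Total = 205.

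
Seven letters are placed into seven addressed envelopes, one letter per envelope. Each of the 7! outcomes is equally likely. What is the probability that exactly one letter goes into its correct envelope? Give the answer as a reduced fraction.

Favorable outcomes: C(7,1)·!6 = 7·265 = 1855.
Total outcomes: 7! = 5040.
Probability = 1855/5040 = 53/144.

53/144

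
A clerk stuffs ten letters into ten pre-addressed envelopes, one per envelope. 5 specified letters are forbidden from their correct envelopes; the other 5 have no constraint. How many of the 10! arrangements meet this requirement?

Inclusion-exclusion on the 5 forbidden self-matches:
Σ_{j=0}^{5} (-1)^j C(5,j)(10-j)!
= C(5,0)·10! - C(5,1)·9! + C(5,2)·8! - C(5,3)·7! + C(5,4)·6! - C(5,5)·5!
= 3628800 - 1814400 + 403200 - 50400 + 3600 - 120
= 2170680

2170680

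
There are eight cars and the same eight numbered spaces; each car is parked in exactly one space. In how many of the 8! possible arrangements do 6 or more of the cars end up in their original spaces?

29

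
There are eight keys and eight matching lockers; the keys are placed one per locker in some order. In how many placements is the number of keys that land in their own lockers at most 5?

40291

Sum C(8,i)·!(8-i) for i = 0..5:
  i=0: C(8,0)·!8 = 1·14833 = 14833
  i=1: C(8,1)·!7 = 8·1854 = 14832
  i=2: C(8,2)·!6 = 28·265 = 7420
  i=3: C(8,3)·!5 = 56·44 = 2464
  i=4: C(8,4)·!4 = 70·9 = 630
  i=5: C(8,5)·!3 = 56·2 = 112
Total = 40291.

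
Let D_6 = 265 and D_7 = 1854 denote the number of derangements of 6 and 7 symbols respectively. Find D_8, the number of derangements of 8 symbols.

D_8 = (8-1)·(D_7 + D_6) = 7·(1854 + 265) = 7·2119 = 14833.

14833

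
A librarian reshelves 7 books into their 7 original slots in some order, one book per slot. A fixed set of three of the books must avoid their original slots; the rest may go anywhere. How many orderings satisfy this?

Inclusion-exclusion on the 3 forbidden self-matches:
Σ_{j=0}^{3} (-1)^j C(3,j)(7-j)!
= C(3,0)·7! - C(3,1)·6! + C(3,2)·5! - C(3,3)·4!
= 5040 - 2160 + 360 - 24
= 3216

3216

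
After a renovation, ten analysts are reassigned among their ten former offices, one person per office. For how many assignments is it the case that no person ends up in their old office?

1334961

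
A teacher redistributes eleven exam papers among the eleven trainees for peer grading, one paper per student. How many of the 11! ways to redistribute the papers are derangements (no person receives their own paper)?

14684570

!11 is the nearest integer to 11!/e.
11! = 39916800, and 39916800/e ≈ 14684570.08, so !11 = 14684570.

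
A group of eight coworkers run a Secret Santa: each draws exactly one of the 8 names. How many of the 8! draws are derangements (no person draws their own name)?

The subfactorial !8 = [8!/e] (nearest integer).
8! = 40320, and 40320/e ≈ 14832.90, so !8 = 14833.

14833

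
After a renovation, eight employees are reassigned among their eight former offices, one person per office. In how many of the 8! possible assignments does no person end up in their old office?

14833

!8 is the nearest integer to 8!/e.
8! = 40320, and 40320/e ≈ 14832.90, so !8 = 14833.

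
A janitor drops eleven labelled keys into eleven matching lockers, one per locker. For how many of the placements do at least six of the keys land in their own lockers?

# with exactly i fixed is C(11,i)·!(11-i); sum over i=6..11:
  i=6: C(11,6)·!5 = 462·44 = 20328
  i=7: C(11,7)·!4 = 330·9 = 2970
  i=8: C(11,8)·!3 = 165·2 = 330
  i=9: C(11,9)·!2 = 55·1 = 55
  i=10: C(11,10)·!1 = 11·0 = 0
  i=11: C(11,11)·!0 = 1·1 = 1
Total = 23684.

23684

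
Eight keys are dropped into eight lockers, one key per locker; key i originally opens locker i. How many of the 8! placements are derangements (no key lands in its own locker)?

14833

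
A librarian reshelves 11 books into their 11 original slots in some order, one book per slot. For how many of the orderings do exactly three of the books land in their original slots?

Choose which 3 of the 11 are fixed: C(11,3) = 165.
The remaining 8 must be deranged: !8 = 14833.
Total: 165 × 14833 = 2447445.

2447445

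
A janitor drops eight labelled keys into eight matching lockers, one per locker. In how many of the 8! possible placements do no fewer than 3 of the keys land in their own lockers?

3235

Sum C(8,i)·!(8-i) for i = 3..8:
  i=3: C(8,3)·!5 = 56·44 = 2464
  i=4: C(8,4)·!4 = 70·9 = 630
  i=5: C(8,5)·!3 = 56·2 = 112
  i=6: C(8,6)·!2 = 28·1 = 28
  i=7: C(8,7)·!1 = 8·0 = 0
  i=8: C(8,8)·!0 = 1·1 = 1
Total = 3235.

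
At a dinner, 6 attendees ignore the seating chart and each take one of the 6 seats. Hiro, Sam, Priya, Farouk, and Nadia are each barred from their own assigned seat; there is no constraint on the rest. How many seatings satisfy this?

309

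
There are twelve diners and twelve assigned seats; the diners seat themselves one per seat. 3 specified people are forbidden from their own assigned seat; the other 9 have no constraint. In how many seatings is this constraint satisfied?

Let A_j be the event that the j-th constrained one is fixed. By inclusion-exclusion over the 3 events:
Σ_{j=0}^{3} (-1)^j C(3,j)(12-j)!
= C(3,0)·12! - C(3,1)·11! + C(3,2)·10! - C(3,3)·9!
= 479001600 - 119750400 + 10886400 - 362880
= 369774720

369774720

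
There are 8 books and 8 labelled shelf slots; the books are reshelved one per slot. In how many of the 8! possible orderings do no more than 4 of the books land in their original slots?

# with exactly i fixed is C(8,i)·!(8-i); sum over i=0..4:
  i=0: C(8,0)·!8 = 1·14833 = 14833
  i=1: C(8,1)·!7 = 8·1854 = 14832
  i=2: C(8,2)·!6 = 28·265 = 7420
  i=3: C(8,3)·!5 = 56·44 = 2464
  i=4: C(8,4)·!4 = 70·9 = 630
Total = 40179.

40179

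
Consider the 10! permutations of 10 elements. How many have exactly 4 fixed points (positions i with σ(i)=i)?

55650

Pick the 4 fixed positions: C(10,4) = 210 ways.
The remaining 6 must be deranged: !6 = 265.
Total: 210 × 265 = 55650.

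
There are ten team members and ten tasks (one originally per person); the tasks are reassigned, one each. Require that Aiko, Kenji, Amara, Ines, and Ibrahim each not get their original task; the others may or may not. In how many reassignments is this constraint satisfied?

2170680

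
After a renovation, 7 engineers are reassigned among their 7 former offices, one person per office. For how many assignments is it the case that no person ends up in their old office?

Use !n = n·!(n-1) + (-1)^n.
!7 = 7·265 - 1 = 1854

1854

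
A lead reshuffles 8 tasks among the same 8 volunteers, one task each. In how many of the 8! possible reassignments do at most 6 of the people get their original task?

Sum C(8,i)·!(8-i) for i = 0..6:
  i=0: C(8,0)·!8 = 1·14833 = 14833
  i=1: C(8,1)·!7 = 8·1854 = 14832
  i=2: C(8,2)·!6 = 28·265 = 7420
  i=3: C(8,3)·!5 = 56·44 = 2464
  i=4: C(8,4)·!4 = 70·9 = 630
  i=5: C(8,5)·!3 = 56·2 = 112
  i=6: C(8,6)·!2 = 28·1 = 28
Total = 40319.

40319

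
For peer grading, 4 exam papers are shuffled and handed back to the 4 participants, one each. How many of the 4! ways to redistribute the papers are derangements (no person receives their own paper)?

!4 = 4! · Σ_{k=0}^{4} (-1)^k/k!
= 4! - 4!/1! + 4!/2! - 4!/3! + 4!/4!
= 24 - 24 + 12 - 4 + 1
= 9

9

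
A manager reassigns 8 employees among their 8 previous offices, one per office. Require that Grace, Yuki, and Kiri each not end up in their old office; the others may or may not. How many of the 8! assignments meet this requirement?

27240

Let A_j be the event that the j-th constrained one is fixed. By inclusion-exclusion over the 3 events:
Σ_{j=0}^{3} (-1)^j C(3,j)(8-j)!
= C(3,0)·8! - C(3,1)·7! + C(3,2)·6! - C(3,3)·5!
= 40320 - 15120 + 2160 - 120
= 27240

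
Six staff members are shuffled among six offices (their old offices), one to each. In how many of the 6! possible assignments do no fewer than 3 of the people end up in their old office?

Sum C(6,i)·!(6-i) for i = 3..6:
  i=3: C(6,3)·!3 = 20·2 = 40
  i=4: C(6,4)·!2 = 15·1 = 15
  i=5: C(6,5)·!1 = 6·0 = 0
  i=6: C(6,6)·!0 = 1·1 = 1
Total = 56.

56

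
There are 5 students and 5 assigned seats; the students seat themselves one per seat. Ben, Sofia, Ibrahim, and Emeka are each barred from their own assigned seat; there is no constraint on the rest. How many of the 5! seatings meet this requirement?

Let A_j be the event that the j-th constrained one is fixed. By inclusion-exclusion over the 4 events:
Σ_{j=0}^{4} (-1)^j C(4,j)(5-j)!
= C(4,0)·5! - C(4,1)·4! + C(4,2)·3! - C(4,3)·2! + C(4,4)·1!
= 120 - 96 + 36 - 8 + 1
= 53

53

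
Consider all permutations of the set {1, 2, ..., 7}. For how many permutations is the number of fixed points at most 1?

Sum C(7,i)·!(7-i) for i = 0..1:
  i=0: C(7,0)·!7 = 1·1854 = 1854
  i=1: C(7,1)·!6 = 7·265 = 1855
Total = 3709.

3709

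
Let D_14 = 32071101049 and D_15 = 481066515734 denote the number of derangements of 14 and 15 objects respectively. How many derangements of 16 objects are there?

D_16 = (16-1)·(D_15 + D_14) = 15·(481066515734 + 32071101049) = 15·513137616783 = 7697064251745.

7697064251745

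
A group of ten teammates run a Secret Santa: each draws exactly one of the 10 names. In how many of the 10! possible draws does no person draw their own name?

1334961

Recurrence: !10 = 10·!9 + (-1)^10.
!10 = 10·133496 + 1 = 1334961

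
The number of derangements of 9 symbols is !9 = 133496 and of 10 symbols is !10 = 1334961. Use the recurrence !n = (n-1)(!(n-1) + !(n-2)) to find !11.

14684570

!11 = (11-1)·(!10 + !9) = 10·(1334961 + 133496) = 10·1468457 = 14684570.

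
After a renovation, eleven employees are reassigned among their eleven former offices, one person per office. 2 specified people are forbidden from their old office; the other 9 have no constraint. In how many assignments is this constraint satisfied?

33022080

Let A_j be the event that the j-th constrained one is fixed. By inclusion-exclusion over the 2 events:
Σ_{j=0}^{2} (-1)^j C(2,j)(11-j)!
= C(2,0)·11! - C(2,1)·10! + C(2,2)·9!
= 39916800 - 7257600 + 362880
= 33022080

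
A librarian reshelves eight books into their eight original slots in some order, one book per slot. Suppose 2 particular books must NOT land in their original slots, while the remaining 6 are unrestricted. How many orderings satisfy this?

30960

Let A_j be the event that the j-th constrained one is fixed. By inclusion-exclusion over the 2 events:
Σ_{j=0}^{2} (-1)^j C(2,j)(8-j)!
= C(2,0)·8! - C(2,1)·7! + C(2,2)·6!
= 40320 - 10080 + 720
= 30960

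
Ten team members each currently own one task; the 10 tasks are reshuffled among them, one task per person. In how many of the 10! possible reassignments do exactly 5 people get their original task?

11088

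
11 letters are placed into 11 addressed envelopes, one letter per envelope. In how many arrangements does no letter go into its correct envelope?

14684570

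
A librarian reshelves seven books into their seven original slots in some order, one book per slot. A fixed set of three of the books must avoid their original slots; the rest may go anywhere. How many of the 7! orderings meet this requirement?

Inclusion-exclusion on the 3 forbidden self-matches:
Σ_{j=0}^{3} (-1)^j C(3,j)(7-j)!
= C(3,0)·7! - C(3,1)·6! + C(3,2)·5! - C(3,3)·4!
= 5040 - 2160 + 360 - 24
= 3216

3216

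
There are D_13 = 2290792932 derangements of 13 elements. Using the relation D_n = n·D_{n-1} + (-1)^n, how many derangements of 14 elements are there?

32071101049

D_14 = 14·2290792932 + 1 = 32071101049.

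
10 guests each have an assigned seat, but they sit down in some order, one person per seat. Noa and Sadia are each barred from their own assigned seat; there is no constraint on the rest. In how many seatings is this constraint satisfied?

2943360

Let A_j be the event that the j-th constrained one is fixed. By inclusion-exclusion over the 2 events:
Σ_{j=0}^{2} (-1)^j C(2,j)(10-j)!
= C(2,0)·10! - C(2,1)·9! + C(2,2)·8!
= 3628800 - 725760 + 40320
= 2943360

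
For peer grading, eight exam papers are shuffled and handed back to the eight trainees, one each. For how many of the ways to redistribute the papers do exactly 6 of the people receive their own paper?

Choose which 6 of the 8 are fixed: C(8,6) = 28.
The remaining 2 must be deranged: !2 = 1.
Total: 28 × 1 = 28.

28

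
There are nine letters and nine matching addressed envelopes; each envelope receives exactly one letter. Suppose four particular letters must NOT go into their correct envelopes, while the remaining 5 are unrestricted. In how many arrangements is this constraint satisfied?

229080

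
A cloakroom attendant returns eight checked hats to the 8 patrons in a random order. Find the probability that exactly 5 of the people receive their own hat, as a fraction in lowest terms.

1/360

Favorable outcomes: C(8,5)·!3 = 56·2 = 112.
Total outcomes: 8! = 40320.
Probability = 112/40320 = 1/360.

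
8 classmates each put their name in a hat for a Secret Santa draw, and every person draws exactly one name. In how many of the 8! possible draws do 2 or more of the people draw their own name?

10655

Sum C(8,i)·!(8-i) for i = 2..8:
  i=2: C(8,2)·!6 = 28·265 = 7420
  i=3: C(8,3)·!5 = 56·44 = 2464
  i=4: C(8,4)·!4 = 70·9 = 630
  i=5: C(8,5)·!3 = 56·2 = 112
  i=6: C(8,6)·!2 = 28·1 = 28
  i=7: C(8,7)·!1 = 8·0 = 0
  i=8: C(8,8)·!0 = 1·1 = 1
Total = 10655.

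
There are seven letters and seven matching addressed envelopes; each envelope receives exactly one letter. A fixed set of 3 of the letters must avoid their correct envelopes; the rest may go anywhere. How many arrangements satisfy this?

3216

Inclusion-exclusion on the 3 forbidden self-matches:
Σ_{j=0}^{3} (-1)^j C(3,j)(7-j)!
= C(3,0)·7! - C(3,1)·6! + C(3,2)·5! - C(3,3)·4!
= 5040 - 2160 + 360 - 24
= 3216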